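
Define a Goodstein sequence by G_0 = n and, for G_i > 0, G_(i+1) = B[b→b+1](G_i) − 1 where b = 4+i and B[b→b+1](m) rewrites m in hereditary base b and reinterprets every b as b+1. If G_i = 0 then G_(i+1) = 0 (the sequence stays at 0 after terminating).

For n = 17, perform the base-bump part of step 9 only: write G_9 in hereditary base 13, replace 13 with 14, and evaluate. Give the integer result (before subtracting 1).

i=0: 17 = 4^2 + 1 (b=4); 4→5: 5^2 + 1 = 26; 26−1 = 25
i=1: 25 = 5^2 (b=5); 5→6: 6^2 = 36; 36−1 = 35
i=2: 35 = 5·6 + 5 (b=6); 6→7: 5·7 + 5 = 40; 40−1 = 39
i=3: 39 = 5·7 + 4 (b=7); 7→8: 5·8 + 4 = 44; 44−1 = 43
i=4: 43 = 5·8 + 3 (b=8); 8→9: 5·9 + 3 = 48; 48−1 = 47
i=5: 47 = 5·9 + 2 (b=9); 9→10: 5·10 + 2 = 52; 52−1 = 51
i=6: 51 = 5·10 + 1 (b=10); 10→11: 5·11 + 1 = 56; 56−1 = 55
i=7: 55 = 5·11 (b=11); 11→12: 5·12 = 60; 60−1 = 59
i=8: 59 = 4·12 + 11 (b=12); 12→13: 4·13 + 11 = 63; 63−1 = 62

66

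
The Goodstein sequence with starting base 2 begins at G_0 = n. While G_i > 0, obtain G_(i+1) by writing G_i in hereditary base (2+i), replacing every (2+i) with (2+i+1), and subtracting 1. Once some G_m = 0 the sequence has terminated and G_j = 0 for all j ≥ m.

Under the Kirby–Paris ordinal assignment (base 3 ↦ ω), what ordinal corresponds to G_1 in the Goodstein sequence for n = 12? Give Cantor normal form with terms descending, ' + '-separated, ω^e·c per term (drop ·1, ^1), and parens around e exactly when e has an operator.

base 2: 12 = 2^(2 + 1) + 2^2; at 3: 3^(3 + 1) + 3^3 = 108; next = 107
base 3: 107 = 3^(3 + 1) + 2·3^2 + 2·3 + 2; at 4: 4^(4 + 1) + 2·4^2 + 2·4 + 2 = 1066; next = 1065

ω^(ω + 1) + ω^2·2 + ω·2 + 2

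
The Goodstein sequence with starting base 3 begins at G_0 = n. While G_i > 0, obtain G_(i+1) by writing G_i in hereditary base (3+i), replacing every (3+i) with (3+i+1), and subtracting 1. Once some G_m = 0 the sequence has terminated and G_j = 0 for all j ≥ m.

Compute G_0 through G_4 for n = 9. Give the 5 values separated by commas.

i=0: 9 = 3^2 (b=3); 3→4: 4^2 = 16; 16−1 = 15
i=1: 15 = 3·4 + 3 (b=4); 4→5: 3·5 + 3 = 18; 18−1 = 17
i=2: 17 = 3·5 + 2 (b=5); 5→6: 3·6 + 2 = 20; 20−1 = 19
i=3: 19 = 3·6 + 1 (b=6); 6→7: 3·7 + 1 = 22; 22−1 = 21

9, 15, 17, 19, 21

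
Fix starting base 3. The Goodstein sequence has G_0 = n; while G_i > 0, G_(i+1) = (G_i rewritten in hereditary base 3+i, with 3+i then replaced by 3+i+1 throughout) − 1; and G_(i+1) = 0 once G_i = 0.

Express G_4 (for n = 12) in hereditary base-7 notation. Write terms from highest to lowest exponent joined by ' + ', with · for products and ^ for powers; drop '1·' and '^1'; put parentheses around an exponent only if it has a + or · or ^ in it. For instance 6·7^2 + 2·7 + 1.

7^2

[0] 12 ≡ 3^2 + 3 (base 3). Lift 4: 20. −1: 19.
[1] 19 ≡ 4^2 + 3 (base 4). Lift 5: 28. −1: 27.
[2] 27 ≡ 5^2 + 2 (base 5). Lift 6: 38. −1: 37.
[3] 37 ≡ 6^2 + 1 (base 6). Lift 7: 50. −1: 49.
[4] 49 ≡ 7^2 (base 7). Lift 8: 64. −1: 63.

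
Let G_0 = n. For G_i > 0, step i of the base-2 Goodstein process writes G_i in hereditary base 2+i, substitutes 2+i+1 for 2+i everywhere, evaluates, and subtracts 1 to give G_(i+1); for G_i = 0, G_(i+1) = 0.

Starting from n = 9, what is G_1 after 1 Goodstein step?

(0) 9|_2 = 2^(2 + 1) + 1 ↦ 3^(3 + 1) + 1|_3 = 82 ⇒ 81
(1) 81|_3 = 3^(3 + 1) ↦ 4^(4 + 1)|_4 = 1024 ⇒ 1023

81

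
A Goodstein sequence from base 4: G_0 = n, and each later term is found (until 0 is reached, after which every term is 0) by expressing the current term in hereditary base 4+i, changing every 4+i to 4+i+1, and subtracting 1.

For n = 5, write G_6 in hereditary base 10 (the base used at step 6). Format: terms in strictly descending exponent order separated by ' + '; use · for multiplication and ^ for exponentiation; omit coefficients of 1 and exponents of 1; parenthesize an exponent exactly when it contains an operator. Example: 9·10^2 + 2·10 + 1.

G_0 = 5. HB_4(5) = 4 + 1. Bump = 6. G_1 = 5.
G_1 = 5. HB_5(5) = 5. Bump = 6. G_2 = 5.
G_2 = 5. HB_6(5) = 5. Bump = 5. G_3 = 4.
G_3 = 4. HB_7(4) = 4. Bump = 4. G_4 = 3.
G_4 = 3. HB_8(3) = 3. Bump = 3. G_5 = 2.
G_5 = 2. HB_9(2) = 2. Bump = 2. G_6 = 1.
G_6 = 1. HB_10(1) = 1. Bump = 1. G_7 = 0.

1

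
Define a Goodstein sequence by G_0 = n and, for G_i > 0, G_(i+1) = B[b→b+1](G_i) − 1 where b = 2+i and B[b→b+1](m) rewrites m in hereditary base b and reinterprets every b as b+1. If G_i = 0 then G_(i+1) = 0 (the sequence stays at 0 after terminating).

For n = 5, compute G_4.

775

G_0 = 5. HB_2(5) = 2^2 + 1. Bump = 28. G_1 = 27.
G_1 = 27. HB_3(27) = 3^3. Bump = 256. G_2 = 255.
G_2 = 255. HB_4(255) = 3·4^3 + 3·4^2 + 3·4 + 3. Bump = 468. G_3 = 467.
G_3 = 467. HB_5(467) = 3·5^3 + 3·5^2 + 3·5 + 2. Bump = 776. G_4 = 775.
G_4 = 775. HB_6(775) = 3·6^3 + 3·6^2 + 3·6 + 1. Bump = 1198. G_5 = 1197.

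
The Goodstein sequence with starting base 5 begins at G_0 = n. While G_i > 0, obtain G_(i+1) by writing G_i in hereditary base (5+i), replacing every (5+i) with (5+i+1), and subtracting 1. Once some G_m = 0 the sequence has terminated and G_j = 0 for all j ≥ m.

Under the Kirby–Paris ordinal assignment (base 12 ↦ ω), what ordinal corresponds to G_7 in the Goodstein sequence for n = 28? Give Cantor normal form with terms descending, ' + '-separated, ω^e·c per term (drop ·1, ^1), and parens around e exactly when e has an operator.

28 —HB5→ 5^2 + 3 —bump→ 6^2 + 3 = 39 —(−1)→ 38
38 —HB6→ 6^2 + 2 —bump→ 7^2 + 2 = 51 —(−1)→ 50
50 —HB7→ 7^2 + 1 —bump→ 8^2 + 1 = 65 —(−1)→ 64
64 —HB8→ 8^2 —bump→ 9^2 = 81 —(−1)→ 80
80 —HB9→ 8·9 + 8 —bump→ 8·10 + 8 = 88 —(−1)→ 87
87 —HB10→ 8·10 + 7 —bump→ 8·11 + 7 = 95 —(−1)→ 94
94 —HB11→ 8·11 + 6 —bump→ 8·12 + 6 = 102 —(−1)→ 101
101 —HB12→ 8·12 + 5 —bump→ 8·13 + 5 = 109 —(−1)→ 108

ω·8 + 5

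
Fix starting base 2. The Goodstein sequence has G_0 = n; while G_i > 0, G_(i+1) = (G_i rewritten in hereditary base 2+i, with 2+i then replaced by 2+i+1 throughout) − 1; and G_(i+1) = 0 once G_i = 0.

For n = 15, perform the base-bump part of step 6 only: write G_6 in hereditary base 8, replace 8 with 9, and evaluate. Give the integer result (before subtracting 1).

G_0 = 15. HB_2(15) = 2^(2 + 1) + 2^2 + 2 + 1. Bump = 112. G_1 = 111.
G_1 = 111. HB_3(111) = 3^(3 + 1) + 3^3 + 3. Bump = 1284. G_2 = 1283.
G_2 = 1283. HB_4(1283) = 4^(4 + 1) + 4^4 + 3. Bump = 18753. G_3 = 18752.
G_3 = 18752. HB_5(18752) = 5^(5 + 1) + 5^5 + 2. Bump = 326594. G_4 = 326593.
G_4 = 326593. HB_6(326593) = 6^(6 + 1) + 6^6 + 1. Bump = 6588345. G_5 = 6588344.
G_5 = 6588344. HB_7(6588344) = 7^(7 + 1) + 7^7. Bump = 150994944. G_6 = 150994943.
G_6 = 150994943. HB_8(150994943) = 8^(8 + 1) + 7·8^7 + 7·8^6 + 7·8^5 + 7·8^4 + 7·8^3 + 7·8^2 + 7·8 + 7. Bump = 3524450281. G_7 = 3524450280.

3524450281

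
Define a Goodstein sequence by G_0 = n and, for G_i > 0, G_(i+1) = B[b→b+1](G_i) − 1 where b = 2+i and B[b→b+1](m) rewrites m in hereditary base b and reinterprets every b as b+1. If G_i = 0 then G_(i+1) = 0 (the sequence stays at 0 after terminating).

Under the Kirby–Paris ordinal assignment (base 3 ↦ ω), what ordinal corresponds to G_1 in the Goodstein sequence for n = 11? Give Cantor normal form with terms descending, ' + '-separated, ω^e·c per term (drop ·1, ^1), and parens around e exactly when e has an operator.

(0) 11|_2 = 2^(2 + 1) + 2 + 1 ↦ 3^(3 + 1) + 3 + 1|_3 = 85 ⇒ 84
(1) 84|_3 = 3^(3 + 1) + 3 ↦ 4^(4 + 1) + 4|_4 = 1028 ⇒ 1027

ω^(ω + 1) + ω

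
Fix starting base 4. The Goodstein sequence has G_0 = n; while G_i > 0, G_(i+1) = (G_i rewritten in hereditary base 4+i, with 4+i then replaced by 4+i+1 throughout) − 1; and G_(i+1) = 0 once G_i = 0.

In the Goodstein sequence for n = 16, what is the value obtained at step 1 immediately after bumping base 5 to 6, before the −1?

28

(0) 16|_4 = 4^2 ↦ 5^2|_5 = 25 ⇒ 24
(1) 24|_5 = 4·5 + 4 ↦ 4·6 + 4|_6 = 28 ⇒ 27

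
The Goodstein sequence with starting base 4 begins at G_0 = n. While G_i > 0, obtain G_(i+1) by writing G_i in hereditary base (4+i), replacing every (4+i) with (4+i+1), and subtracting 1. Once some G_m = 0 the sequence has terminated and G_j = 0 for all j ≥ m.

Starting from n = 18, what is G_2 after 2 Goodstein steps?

(0) 18|_4 = 4^2 + 2 ↦ 5^2 + 2|_5 = 27 ⇒ 26
(1) 26|_5 = 5^2 + 1 ↦ 6^2 + 1|_6 = 37 ⇒ 36
(2) 36|_6 = 6^2 ↦ 7^2|_7 = 49 ⇒ 48

36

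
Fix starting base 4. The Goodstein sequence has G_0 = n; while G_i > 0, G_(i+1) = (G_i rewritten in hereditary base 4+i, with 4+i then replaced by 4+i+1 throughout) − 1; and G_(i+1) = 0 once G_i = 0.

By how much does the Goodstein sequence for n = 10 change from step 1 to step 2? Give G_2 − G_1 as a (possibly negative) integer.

1

base 4: 10 = 2·4 + 2; at 5: 2·5 + 2 = 12; next = 11
base 5: 11 = 2·5 + 1; at 6: 2·6 + 1 = 13; next = 12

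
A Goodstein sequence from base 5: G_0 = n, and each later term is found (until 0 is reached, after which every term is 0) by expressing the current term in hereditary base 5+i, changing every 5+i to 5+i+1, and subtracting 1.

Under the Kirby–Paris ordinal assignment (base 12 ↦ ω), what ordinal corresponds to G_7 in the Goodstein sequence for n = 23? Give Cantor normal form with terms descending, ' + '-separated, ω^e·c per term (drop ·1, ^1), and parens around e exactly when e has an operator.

23 —HB5→ 4·5 + 3 —bump→ 4·6 + 3 = 27 —(−1)→ 26
26 —HB6→ 4·6 + 2 —bump→ 4·7 + 2 = 30 —(−1)→ 29
29 —HB7→ 4·7 + 1 —bump→ 4·8 + 1 = 33 —(−1)→ 32
32 —HB8→ 4·8 —bump→ 4·9 = 36 —(−1)→ 35
35 —HB9→ 3·9 + 8 —bump→ 3·10 + 8 = 38 —(−1)→ 37
37 —HB10→ 3·10 + 7 —bump→ 3·11 + 7 = 40 —(−1)→ 39
39 —HB11→ 3·11 + 6 —bump→ 3·12 + 6 = 42 —(−1)→ 41
41 —HB12→ 3·12 + 5 —bump→ 3·13 + 5 = 44 —(−1)→ 43

ω·3 + 5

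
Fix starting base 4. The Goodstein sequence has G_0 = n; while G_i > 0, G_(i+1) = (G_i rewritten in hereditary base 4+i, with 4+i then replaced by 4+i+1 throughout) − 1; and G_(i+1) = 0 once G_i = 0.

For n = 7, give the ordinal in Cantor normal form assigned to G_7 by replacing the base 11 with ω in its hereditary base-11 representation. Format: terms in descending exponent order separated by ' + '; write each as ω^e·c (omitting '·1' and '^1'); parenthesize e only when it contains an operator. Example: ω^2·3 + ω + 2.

4

base 4: 7 = 4 + 3; at 5: 5 + 3 = 8; next = 7
base 5: 7 = 5 + 2; at 6: 6 + 2 = 8; next = 7
base 6: 7 = 6 + 1; at 7: 7 + 1 = 8; next = 7
base 7: 7 = 7; at 8: 8 = 8; next = 7
base 8: 7 = 7; at 9: 7 = 7; next = 6
base 9: 6 = 6; at 10: 6 = 6; next = 5
base 10: 5 = 5; at 11: 5 = 5; next = 4
base 11: 4 = 4; at 12: 4 = 4; next = 3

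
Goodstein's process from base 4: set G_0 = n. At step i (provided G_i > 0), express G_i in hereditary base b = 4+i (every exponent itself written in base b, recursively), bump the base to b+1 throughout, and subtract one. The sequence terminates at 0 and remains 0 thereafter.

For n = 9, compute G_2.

11

base 4: 9 = 2·4 + 1; at 5: 2·5 + 1 = 11; next = 10
base 5: 10 = 2·5; at 6: 2·6 = 12; next = 11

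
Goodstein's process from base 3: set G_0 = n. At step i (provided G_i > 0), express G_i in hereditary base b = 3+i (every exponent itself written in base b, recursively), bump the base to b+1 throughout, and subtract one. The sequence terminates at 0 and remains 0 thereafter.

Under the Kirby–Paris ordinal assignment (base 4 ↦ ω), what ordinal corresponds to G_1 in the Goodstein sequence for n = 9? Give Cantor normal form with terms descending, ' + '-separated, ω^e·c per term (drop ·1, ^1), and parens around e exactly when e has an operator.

(0) 9|_3 = 3^2 ↦ 4^2|_4 = 16 ⇒ 15
(1) 15|_4 = 3·4 + 3 ↦ 3·5 + 3|_5 = 18 ⇒ 17

ω·3 + 3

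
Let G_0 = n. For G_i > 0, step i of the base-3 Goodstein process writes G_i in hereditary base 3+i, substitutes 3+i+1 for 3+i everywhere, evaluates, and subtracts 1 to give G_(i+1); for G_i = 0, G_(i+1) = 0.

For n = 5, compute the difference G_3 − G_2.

(0) 5|_3 = 3 + 2 ↦ 4 + 2|_4 = 6 ⇒ 5
(1) 5|_4 = 4 + 1 ↦ 5 + 1|_5 = 6 ⇒ 5
(2) 5|_5 = 5 ↦ 6|_6 = 6 ⇒ 5

0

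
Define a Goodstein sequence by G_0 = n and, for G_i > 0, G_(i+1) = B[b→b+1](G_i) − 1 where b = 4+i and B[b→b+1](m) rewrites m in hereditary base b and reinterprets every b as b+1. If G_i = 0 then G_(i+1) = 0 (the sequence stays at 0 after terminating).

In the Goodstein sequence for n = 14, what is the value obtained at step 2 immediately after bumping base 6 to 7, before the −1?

14 —HB4→ 3·4 + 2 —bump→ 3·5 + 2 = 17 —(−1)→ 16
16 —HB5→ 3·5 + 1 —bump→ 3·6 + 1 = 19 —(−1)→ 18

21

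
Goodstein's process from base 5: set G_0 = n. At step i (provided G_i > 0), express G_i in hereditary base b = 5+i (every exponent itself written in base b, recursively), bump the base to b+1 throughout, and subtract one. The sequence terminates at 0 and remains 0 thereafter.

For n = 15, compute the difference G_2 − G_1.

1

[0] 15 ≡ 3·5 (base 5). Lift 6: 18. −1: 17.
[1] 17 ≡ 2·6 + 5 (base 6). Lift 7: 19. −1: 18.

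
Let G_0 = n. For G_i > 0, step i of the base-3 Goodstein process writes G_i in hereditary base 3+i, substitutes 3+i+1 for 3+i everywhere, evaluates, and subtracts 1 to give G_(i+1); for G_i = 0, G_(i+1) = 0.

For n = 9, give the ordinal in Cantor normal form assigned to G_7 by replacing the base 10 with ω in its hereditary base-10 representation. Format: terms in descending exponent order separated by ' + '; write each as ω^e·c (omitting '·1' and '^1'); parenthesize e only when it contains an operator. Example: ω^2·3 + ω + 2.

[0] 9 ≡ 3^2 (base 3). Lift 4: 16. −1: 15.
[1] 15 ≡ 3·4 + 3 (base 4). Lift 5: 18. −1: 17.
[2] 17 ≡ 3·5 + 2 (base 5). Lift 6: 20. −1: 19.
[3] 19 ≡ 3·6 + 1 (base 6). Lift 7: 22. −1: 21.
[4] 21 ≡ 3·7 (base 7). Lift 8: 24. −1: 23.
[5] 23 ≡ 2·8 + 7 (base 8). Lift 9: 25. −1: 24.
[6] 24 ≡ 2·9 + 6 (base 9). Lift 10: 26. −1: 25.
[7] 25 ≡ 2·10 + 5 (base 10). Lift 11: 27. −1: 26.

ω·2 + 5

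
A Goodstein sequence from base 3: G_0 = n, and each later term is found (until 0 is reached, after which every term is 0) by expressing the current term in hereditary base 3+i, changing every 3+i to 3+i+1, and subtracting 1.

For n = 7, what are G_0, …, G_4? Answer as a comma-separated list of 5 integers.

7, 8, 9, 9, 9

7 —HB3→ 2·3 + 1 —bump→ 2·4 + 1 = 9 —(−1)→ 8
8 —HB4→ 2·4 —bump→ 2·5 = 10 —(−1)→ 9
9 —HB5→ 5 + 4 —bump→ 6 + 4 = 10 —(−1)→ 9
9 —HB6→ 6 + 3 —bump→ 7 + 3 = 10 —(−1)→ 9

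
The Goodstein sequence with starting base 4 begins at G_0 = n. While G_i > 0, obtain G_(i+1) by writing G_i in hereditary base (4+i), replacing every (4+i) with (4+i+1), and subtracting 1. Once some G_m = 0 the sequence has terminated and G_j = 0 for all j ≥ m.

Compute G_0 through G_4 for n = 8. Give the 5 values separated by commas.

8, 9, 9, 9, 9

(0) 8|_4 = 2·4 ↦ 2·5|_5 = 10 ⇒ 9
(1) 9|_5 = 5 + 4 ↦ 6 + 4|_6 = 10 ⇒ 9
(2) 9|_6 = 6 + 3 ↦ 7 + 3|_7 = 10 ⇒ 9
(3) 9|_7 = 7 + 2 ↦ 8 + 2|_8 = 10 ⇒ 9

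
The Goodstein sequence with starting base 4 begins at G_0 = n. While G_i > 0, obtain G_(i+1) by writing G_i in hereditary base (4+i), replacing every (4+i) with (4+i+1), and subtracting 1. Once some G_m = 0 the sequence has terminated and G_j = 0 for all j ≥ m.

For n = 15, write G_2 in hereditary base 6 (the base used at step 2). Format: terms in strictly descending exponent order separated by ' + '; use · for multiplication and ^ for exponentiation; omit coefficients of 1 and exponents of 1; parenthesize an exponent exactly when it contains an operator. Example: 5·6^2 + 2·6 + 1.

3·6 + 1

base 4: 15 = 3·4 + 3; at 5: 3·5 + 3 = 18; next = 17
base 5: 17 = 3·5 + 2; at 6: 3·6 + 2 = 20; next = 19
base 6: 19 = 3·6 + 1; at 7: 3·7 + 1 = 22; next = 21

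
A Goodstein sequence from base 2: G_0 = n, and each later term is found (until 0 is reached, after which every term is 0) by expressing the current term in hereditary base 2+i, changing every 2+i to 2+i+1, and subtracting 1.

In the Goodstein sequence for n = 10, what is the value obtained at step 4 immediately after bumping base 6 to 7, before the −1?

base 2: 10 = 2^(2 + 1) + 2; at 3: 3^(3 + 1) + 3 = 84; next = 83
base 3: 83 = 3^(3 + 1) + 2; at 4: 4^(4 + 1) + 2 = 1026; next = 1025
base 4: 1025 = 4^(4 + 1) + 1; at 5: 5^(5 + 1) + 1 = 15626; next = 15625
base 5: 15625 = 5^(5 + 1); at 6: 6^(6 + 1) = 279936; next = 279935
base 6: 279935 = 5·6^6 + 5·6^5 + 5·6^4 + 5·6^3 + 5·6^2 + 5·6 + 5; at 7: 5·7^7 + 5·7^5 + 5·7^4 + 5·7^3 + 5·7^2 + 5·7 + 5 = 4215755; next = 4215754

4215755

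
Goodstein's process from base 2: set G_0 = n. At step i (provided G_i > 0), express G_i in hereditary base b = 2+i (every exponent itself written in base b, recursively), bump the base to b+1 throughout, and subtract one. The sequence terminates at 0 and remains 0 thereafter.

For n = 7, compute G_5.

(0) 7|_2 = 2^2 + 2 + 1 ↦ 3^3 + 3 + 1|_3 = 31 ⇒ 30
(1) 30|_3 = 3^3 + 3 ↦ 4^4 + 4|_4 = 260 ⇒ 259
(2) 259|_4 = 4^4 + 3 ↦ 5^5 + 3|_5 = 3128 ⇒ 3127
(3) 3127|_5 = 5^5 + 2 ↦ 6^6 + 2|_6 = 46658 ⇒ 46657
(4) 46657|_6 = 6^6 + 1 ↦ 7^7 + 1|_7 = 823544 ⇒ 823543

823543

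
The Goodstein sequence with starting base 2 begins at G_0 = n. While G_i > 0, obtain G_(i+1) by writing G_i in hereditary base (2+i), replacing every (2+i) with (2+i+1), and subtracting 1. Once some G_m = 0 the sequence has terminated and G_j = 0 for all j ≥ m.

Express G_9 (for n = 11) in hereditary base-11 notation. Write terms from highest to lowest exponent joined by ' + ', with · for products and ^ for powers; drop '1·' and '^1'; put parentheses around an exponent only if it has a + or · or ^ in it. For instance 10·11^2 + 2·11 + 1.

i=0: 11 = 2^(2 + 1) + 2 + 1 (b=2); 2→3: 3^(3 + 1) + 3 + 1 = 85; 85−1 = 84
i=1: 84 = 3^(3 + 1) + 3 (b=3); 3→4: 4^(4 + 1) + 4 = 1028; 1028−1 = 1027
i=2: 1027 = 4^(4 + 1) + 3 (b=4); 4→5: 5^(5 + 1) + 3 = 15628; 15628−1 = 15627
i=3: 15627 = 5^(5 + 1) + 2 (b=5); 5→6: 6^(6 + 1) + 2 = 279938; 279938−1 = 279937
i=4: 279937 = 6^(6 + 1) + 1 (b=6); 6→7: 7^(7 + 1) + 1 = 5764802; 5764802−1 = 5764801
i=5: 5764801 = 7^(7 + 1) (b=7); 7→8: 8^(8 + 1) = 134217728; 134217728−1 = 134217727
i=6: 134217727 = 7·8^8 + 7·8^7 + 7·8^6 + 7·8^5 + 7·8^4 + 7·8^3 + 7·8^2 + 7·8 + 7 (b=8); 8→9: 7·9^9 + 7·9^7 + 7·9^6 + 7·9^5 + 7·9^4 + 7·9^3 + 7·9^2 + 7·9 + 7 = 2749609303; 2749609303−1 = 2749609302
i=7: 2749609302 = 7·9^9 + 7·9^7 + 7·9^6 + 7·9^5 + 7·9^4 + 7·9^3 + 7·9^2 + 7·9 + 6 (b=9); 9→10: 7·10^10 + 7·10^7 + 7·10^6 + 7·10^5 + 7·10^4 + 7·10^3 + 7·10^2 + 7·10 + 6 = 70077777776; 70077777776−1 = 70077777775
i=8: 70077777775 = 7·10^10 + 7·10^7 + 7·10^6 + 7·10^5 + 7·10^4 + 7·10^3 + 7·10^2 + 7·10 + 5 (b=10); 10→11: 7·11^11 + 7·11^7 + 7·11^6 + 7·11^5 + 7·11^4 + 7·11^3 + 7·11^2 + 7·11 + 5 = 1997331745491; 1997331745491−1 = 1997331745490

7·11^11 + 7·11^7 + 7·11^6 + 7·11^5 + 7·11^4 + 7·11^3 + 7·11^2 + 7·11 + 4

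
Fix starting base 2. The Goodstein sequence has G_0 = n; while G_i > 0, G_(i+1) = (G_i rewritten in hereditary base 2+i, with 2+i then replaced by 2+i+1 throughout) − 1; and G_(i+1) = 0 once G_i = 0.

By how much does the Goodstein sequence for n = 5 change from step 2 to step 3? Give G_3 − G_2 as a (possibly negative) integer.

(0) 5|_2 = 2^2 + 1 ↦ 3^3 + 1|_3 = 28 ⇒ 27
(1) 27|_3 = 3^3 ↦ 4^4|_4 = 256 ⇒ 255
(2) 255|_4 = 3·4^3 + 3·4^2 + 3·4 + 3 ↦ 3·5^3 + 3·5^2 + 3·5 + 3|_5 = 468 ⇒ 467

212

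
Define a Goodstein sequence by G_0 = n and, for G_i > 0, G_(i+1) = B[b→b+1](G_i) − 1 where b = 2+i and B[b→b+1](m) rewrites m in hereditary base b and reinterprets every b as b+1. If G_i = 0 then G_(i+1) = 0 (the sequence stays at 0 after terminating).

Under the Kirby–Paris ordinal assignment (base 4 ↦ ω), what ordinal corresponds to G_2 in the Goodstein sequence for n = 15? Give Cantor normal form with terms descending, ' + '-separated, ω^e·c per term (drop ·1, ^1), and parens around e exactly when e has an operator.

ω^(ω + 1) + ω^ω + 3

G_0=15  [base 2] 2^(2 + 1) + 2^2 + 2 + 1  →[2↦3]→  3^(3 + 1) + 3^3 + 3 + 1 = 112  −1 ⇒ G_1=111
G_1=111  [base 3] 3^(3 + 1) + 3^3 + 3  →[3↦4]→  4^(4 + 1) + 4^4 + 4 = 1284  −1 ⇒ G_2=1283
G_2=1283  [base 4] 4^(4 + 1) + 4^4 + 3  →[4↦5]→  5^(5 + 1) + 5^5 + 3 = 18753  −1 ⇒ G_3=18752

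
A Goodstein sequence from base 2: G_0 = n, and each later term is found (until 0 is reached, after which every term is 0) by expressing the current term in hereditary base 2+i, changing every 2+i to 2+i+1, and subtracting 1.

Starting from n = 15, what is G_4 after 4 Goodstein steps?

326593

15 —HB2→ 2^(2 + 1) + 2^2 + 2 + 1 —bump→ 3^(3 + 1) + 3^3 + 3 + 1 = 112 —(−1)→ 111
111 —HB3→ 3^(3 + 1) + 3^3 + 3 —bump→ 4^(4 + 1) + 4^4 + 4 = 1284 —(−1)→ 1283
1283 —HB4→ 4^(4 + 1) + 4^4 + 3 —bump→ 5^(5 + 1) + 5^5 + 3 = 18753 —(−1)→ 18752
18752 —HB5→ 5^(5 + 1) + 5^5 + 2 —bump→ 6^(6 + 1) + 6^6 + 2 = 326594 —(−1)→ 326593
326593 —HB6→ 6^(6 + 1) + 6^6 + 1 —bump→ 7^(7 + 1) + 7^7 + 1 = 6588345 —(−1)→ 6588344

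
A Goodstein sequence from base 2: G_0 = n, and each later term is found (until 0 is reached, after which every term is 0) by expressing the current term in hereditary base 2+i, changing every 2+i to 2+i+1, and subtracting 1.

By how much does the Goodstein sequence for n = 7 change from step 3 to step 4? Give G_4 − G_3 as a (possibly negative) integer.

i=0: 7 = 2^2 + 2 + 1 (b=2); 2→3: 3^3 + 3 + 1 = 31; 31−1 = 30
i=1: 30 = 3^3 + 3 (b=3); 3→4: 4^4 + 4 = 260; 260−1 = 259
i=2: 259 = 4^4 + 3 (b=4); 4→5: 5^5 + 3 = 3128; 3128−1 = 3127
i=3: 3127 = 5^5 + 2 (b=5); 5→6: 6^6 + 2 = 46658; 46658−1 = 46657

43530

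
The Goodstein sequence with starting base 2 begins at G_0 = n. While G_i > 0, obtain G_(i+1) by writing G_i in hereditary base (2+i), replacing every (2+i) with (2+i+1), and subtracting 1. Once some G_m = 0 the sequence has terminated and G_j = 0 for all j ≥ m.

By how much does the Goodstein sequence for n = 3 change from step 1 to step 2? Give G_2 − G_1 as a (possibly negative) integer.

0

G_0=3  [base 2] 2 + 1  →[2↦3]→  3 + 1 = 4  −1 ⇒ G_1=3
G_1=3  [base 3] 3  →[3↦4]→  4 = 4  −1 ⇒ G_2=3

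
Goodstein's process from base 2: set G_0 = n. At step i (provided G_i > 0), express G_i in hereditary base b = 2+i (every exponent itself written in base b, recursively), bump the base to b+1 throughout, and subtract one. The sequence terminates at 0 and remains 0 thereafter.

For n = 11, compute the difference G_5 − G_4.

5484864

(0) 11|_2 = 2^(2 + 1) + 2 + 1 ↦ 3^(3 + 1) + 3 + 1|_3 = 85 ⇒ 84
(1) 84|_3 = 3^(3 + 1) + 3 ↦ 4^(4 + 1) + 4|_4 = 1028 ⇒ 1027
(2) 1027|_4 = 4^(4 + 1) + 3 ↦ 5^(5 + 1) + 3|_5 = 15628 ⇒ 15627
(3) 15627|_5 = 5^(5 + 1) + 2 ↦ 6^(6 + 1) + 2|_6 = 279938 ⇒ 279937
(4) 279937|_6 = 6^(6 + 1) + 1 ↦ 7^(7 + 1) + 1|_7 = 5764802 ⇒ 5764801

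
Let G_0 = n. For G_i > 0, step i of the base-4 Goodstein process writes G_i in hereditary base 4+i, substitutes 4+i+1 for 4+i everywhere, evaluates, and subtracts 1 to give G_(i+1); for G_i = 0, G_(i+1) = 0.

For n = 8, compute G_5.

base 4: 8 = 2·4; at 5: 2·5 = 10; next = 9
base 5: 9 = 5 + 4; at 6: 6 + 4 = 10; next = 9
base 6: 9 = 6 + 3; at 7: 7 + 3 = 10; next = 9
base 7: 9 = 7 + 2; at 8: 8 + 2 = 10; next = 9
base 8: 9 = 8 + 1; at 9: 9 + 1 = 10; next = 9
base 9: 9 = 9; at 10: 10 = 10; next = 9

9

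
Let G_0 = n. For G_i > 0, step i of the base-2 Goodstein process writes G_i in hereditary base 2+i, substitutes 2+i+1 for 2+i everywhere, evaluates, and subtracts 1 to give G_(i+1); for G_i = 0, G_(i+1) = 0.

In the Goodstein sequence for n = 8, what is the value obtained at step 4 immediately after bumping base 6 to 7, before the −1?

G_0=8  [base 2] 2^(2 + 1)  →[2↦3]→  3^(3 + 1) = 81  −1 ⇒ G_1=80
G_1=80  [base 3] 2·3^3 + 2·3^2 + 2·3 + 2  →[3↦4]→  2·4^4 + 2·4^2 + 2·4 + 2 = 554  −1 ⇒ G_2=553
G_2=553  [base 4] 2·4^4 + 2·4^2 + 2·4 + 1  →[4↦5]→  2·5^5 + 2·5^2 + 2·5 + 1 = 6311  −1 ⇒ G_3=6310
G_3=6310  [base 5] 2·5^5 + 2·5^2 + 2·5  →[5↦6]→  2·6^6 + 2·6^2 + 2·6 = 93396  −1 ⇒ G_4=93395
G_4=93395  [base 6] 2·6^6 + 2·6^2 + 6 + 5  →[6↦7]→  2·7^7 + 2·7^2 + 7 + 5 = 1647196  −1 ⇒ G_5=1647195

1647196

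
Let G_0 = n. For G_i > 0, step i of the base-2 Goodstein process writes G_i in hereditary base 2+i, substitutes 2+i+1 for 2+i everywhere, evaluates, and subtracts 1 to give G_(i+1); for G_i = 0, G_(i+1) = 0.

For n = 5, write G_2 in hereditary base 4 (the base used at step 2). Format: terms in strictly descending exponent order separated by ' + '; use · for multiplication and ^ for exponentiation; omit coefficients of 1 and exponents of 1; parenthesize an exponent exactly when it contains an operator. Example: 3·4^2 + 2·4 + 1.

5 —HB2→ 2^2 + 1 —bump→ 3^3 + 1 = 28 —(−1)→ 27
27 —HB3→ 3^3 —bump→ 4^4 = 256 —(−1)→ 255

3·4^3 + 3·4^2 + 3·4 + 3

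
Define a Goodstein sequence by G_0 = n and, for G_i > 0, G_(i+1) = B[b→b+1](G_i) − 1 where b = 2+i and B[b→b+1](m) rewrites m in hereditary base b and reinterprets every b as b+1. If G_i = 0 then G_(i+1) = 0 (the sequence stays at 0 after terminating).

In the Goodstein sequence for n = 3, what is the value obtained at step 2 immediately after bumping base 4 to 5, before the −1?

(0) 3|_2 = 2 + 1 ↦ 3 + 1|_3 = 4 ⇒ 3
(1) 3|_3 = 3 ↦ 4|_4 = 4 ⇒ 3

3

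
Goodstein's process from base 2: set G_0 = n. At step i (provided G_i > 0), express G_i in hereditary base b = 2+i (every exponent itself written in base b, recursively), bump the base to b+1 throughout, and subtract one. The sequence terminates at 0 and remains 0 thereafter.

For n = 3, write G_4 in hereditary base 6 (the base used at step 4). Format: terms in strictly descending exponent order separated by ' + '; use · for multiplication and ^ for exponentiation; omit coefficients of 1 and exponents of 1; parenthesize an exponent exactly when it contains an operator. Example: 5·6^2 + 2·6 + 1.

1

G_0=3  [base 2] 2 + 1  →[2↦3]→  3 + 1 = 4  −1 ⇒ G_1=3
G_1=3  [base 3] 3  →[3↦4]→  4 = 4  −1 ⇒ G_2=3
G_2=3  [base 4] 3  →[4↦5]→  3 = 3  −1 ⇒ G_3=2
G_3=2  [base 5] 2  →[5↦6]→  2 = 2  −1 ⇒ G_4=1
G_4=1  [base 6] 1  →[6↦7]→  1 = 1  −1 ⇒ G_5=0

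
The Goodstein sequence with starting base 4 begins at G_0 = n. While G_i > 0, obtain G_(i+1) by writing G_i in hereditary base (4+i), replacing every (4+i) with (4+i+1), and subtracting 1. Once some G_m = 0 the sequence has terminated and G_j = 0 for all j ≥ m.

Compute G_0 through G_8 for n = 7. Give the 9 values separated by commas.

G_0=7  [base 4] 4 + 3  →[4↦5]→  5 + 3 = 8  −1 ⇒ G_1=7
G_1=7  [base 5] 5 + 2  →[5↦6]→  6 + 2 = 8  −1 ⇒ G_2=7
G_2=7  [base 6] 6 + 1  →[6↦7]→  7 + 1 = 8  −1 ⇒ G_3=7
G_3=7  [base 7] 7  →[7↦8]→  8 = 8  −1 ⇒ G_4=7
G_4=7  [base 8] 7  →[8↦9]→  7 = 7  −1 ⇒ G_5=6
G_5=6  [base 9] 6  →[9↦10]→  6 = 6  −1 ⇒ G_6=5
G_6=5  [base 10] 5  →[10↦11]→  5 = 5  −1 ⇒ G_7=4
G_7=4  [base 11] 4  →[11↦12]→  4 = 4  −1 ⇒ G_8=3

7, 7, 7, 7, 7, 6, 5, 4, 3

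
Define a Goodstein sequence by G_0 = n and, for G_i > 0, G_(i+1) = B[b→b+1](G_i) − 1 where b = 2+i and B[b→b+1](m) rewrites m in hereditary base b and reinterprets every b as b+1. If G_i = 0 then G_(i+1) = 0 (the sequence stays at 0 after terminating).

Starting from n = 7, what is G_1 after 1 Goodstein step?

30

step 0: 7 = 2^2 + 2 + 1; sub 3 for 2: 3^3 + 3 + 1; = 31; G_1 = 31−1 = 30
step 1: 30 = 3^3 + 3; sub 4 for 3: 4^4 + 4; = 260; G_2 = 260−1 = 259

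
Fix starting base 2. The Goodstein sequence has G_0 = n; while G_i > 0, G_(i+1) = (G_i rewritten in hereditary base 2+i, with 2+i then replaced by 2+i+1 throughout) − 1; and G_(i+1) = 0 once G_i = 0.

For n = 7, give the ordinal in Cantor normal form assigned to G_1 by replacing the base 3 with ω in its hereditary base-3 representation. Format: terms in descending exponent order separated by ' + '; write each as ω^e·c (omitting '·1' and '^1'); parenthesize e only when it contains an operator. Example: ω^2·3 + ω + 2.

ω^ω + ω

G_0 = 7. HB_2(7) = 2^2 + 2 + 1. Bump = 31. G_1 = 30.
G_1 = 30. HB_3(30) = 3^3 + 3. Bump = 260. G_2 = 259.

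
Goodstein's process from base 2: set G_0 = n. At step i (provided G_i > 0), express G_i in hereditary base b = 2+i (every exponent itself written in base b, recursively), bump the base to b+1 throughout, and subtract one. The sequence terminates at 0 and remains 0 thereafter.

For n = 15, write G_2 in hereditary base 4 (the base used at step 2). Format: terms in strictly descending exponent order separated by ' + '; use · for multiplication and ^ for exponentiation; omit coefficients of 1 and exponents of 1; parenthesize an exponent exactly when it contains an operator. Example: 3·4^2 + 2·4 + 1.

[0] 15 ≡ 2^(2 + 1) + 2^2 + 2 + 1 (base 2). Lift 3: 112. −1: 111.
[1] 111 ≡ 3^(3 + 1) + 3^3 + 3 (base 3). Lift 4: 1284. −1: 1283.
[2] 1283 ≡ 4^(4 + 1) + 4^4 + 3 (base 4). Lift 5: 18753. −1: 18752.

4^(4 + 1) + 4^4 + 3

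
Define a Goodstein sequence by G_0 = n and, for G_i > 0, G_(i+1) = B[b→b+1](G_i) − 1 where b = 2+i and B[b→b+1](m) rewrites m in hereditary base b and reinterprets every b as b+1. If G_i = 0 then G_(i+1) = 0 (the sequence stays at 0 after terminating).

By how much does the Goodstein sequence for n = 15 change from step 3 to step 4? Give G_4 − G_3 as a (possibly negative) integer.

base 2: 15 = 2^(2 + 1) + 2^2 + 2 + 1; at 3: 3^(3 + 1) + 3^3 + 3 + 1 = 112; next = 111
base 3: 111 = 3^(3 + 1) + 3^3 + 3; at 4: 4^(4 + 1) + 4^4 + 4 = 1284; next = 1283
base 4: 1283 = 4^(4 + 1) + 4^4 + 3; at 5: 5^(5 + 1) + 5^5 + 3 = 18753; next = 18752
base 5: 18752 = 5^(5 + 1) + 5^5 + 2; at 6: 6^(6 + 1) + 6^6 + 2 = 326594; next = 326593

307841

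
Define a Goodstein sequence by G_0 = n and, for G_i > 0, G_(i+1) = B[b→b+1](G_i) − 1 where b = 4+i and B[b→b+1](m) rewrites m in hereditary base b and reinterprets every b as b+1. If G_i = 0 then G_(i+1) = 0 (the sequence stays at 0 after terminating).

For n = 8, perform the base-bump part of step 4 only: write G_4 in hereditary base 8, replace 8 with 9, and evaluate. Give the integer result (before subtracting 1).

G_0 = 8. HB_4(8) = 2·4. Bump = 10. G_1 = 9.
G_1 = 9. HB_5(9) = 5 + 4. Bump = 10. G_2 = 9.
G_2 = 9. HB_6(9) = 6 + 3. Bump = 10. G_3 = 9.
G_3 = 9. HB_7(9) = 7 + 2. Bump = 10. G_4 = 9.
G_4 = 9. HB_8(9) = 8 + 1. Bump = 10. G_5 = 9.

10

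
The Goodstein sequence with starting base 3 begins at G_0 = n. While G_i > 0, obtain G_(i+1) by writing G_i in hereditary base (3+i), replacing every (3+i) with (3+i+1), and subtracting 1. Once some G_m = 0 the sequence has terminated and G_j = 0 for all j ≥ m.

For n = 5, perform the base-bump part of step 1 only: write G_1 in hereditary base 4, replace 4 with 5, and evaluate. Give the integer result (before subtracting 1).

6

[0] 5 ≡ 3 + 2 (base 3). Lift 4: 6. −1: 5.
[1] 5 ≡ 4 + 1 (base 4). Lift 5: 6. −1: 5.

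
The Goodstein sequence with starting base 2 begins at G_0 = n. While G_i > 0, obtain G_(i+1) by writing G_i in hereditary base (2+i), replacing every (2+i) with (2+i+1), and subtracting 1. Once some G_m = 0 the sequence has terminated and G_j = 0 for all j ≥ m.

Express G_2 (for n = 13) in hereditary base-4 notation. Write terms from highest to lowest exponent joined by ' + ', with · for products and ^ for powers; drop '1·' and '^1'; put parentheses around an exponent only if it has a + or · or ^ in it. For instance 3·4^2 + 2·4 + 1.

(0) 13|_2 = 2^(2 + 1) + 2^2 + 1 ↦ 3^(3 + 1) + 3^3 + 1|_3 = 109 ⇒ 108
(1) 108|_3 = 3^(3 + 1) + 3^3 ↦ 4^(4 + 1) + 4^4|_4 = 1280 ⇒ 1279
(2) 1279|_4 = 4^(4 + 1) + 3·4^3 + 3·4^2 + 3·4 + 3 ↦ 5^(5 + 1) + 3·5^3 + 3·5^2 + 3·5 + 3|_5 = 16093 ⇒ 16092

4^(4 + 1) + 3·4^3 + 3·4^2 + 3·4 + 3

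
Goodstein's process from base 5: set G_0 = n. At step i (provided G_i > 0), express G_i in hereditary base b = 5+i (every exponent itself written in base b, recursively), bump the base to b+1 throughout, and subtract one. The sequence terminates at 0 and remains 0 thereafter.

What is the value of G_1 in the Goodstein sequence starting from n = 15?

17

[0] 15 ≡ 3·5 (base 5). Lift 6: 18. −1: 17.
[1] 17 ≡ 2·6 + 5 (base 6). Lift 7: 19. −1: 18.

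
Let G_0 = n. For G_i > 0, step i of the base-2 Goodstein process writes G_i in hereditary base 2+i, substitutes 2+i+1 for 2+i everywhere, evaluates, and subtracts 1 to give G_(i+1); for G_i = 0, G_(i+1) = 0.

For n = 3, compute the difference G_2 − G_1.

0

3 —HB2→ 2 + 1 —bump→ 3 + 1 = 4 —(−1)→ 3
3 —HB3→ 3 —bump→ 4 = 4 —(−1)→ 3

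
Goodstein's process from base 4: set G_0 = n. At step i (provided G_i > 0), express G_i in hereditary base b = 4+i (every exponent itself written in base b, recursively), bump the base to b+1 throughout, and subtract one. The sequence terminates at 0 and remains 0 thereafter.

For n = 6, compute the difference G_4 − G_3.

6 —HB4→ 4 + 2 —bump→ 5 + 2 = 7 —(−1)→ 6
6 —HB5→ 5 + 1 —bump→ 6 + 1 = 7 —(−1)→ 6
6 —HB6→ 6 —bump→ 7 = 7 —(−1)→ 6
6 —HB7→ 6 —bump→ 6 = 6 —(−1)→ 5

-1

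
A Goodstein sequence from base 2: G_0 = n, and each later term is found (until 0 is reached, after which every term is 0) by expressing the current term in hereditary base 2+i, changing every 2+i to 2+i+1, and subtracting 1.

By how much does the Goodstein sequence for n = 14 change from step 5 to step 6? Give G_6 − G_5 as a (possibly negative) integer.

(0) 14|_2 = 2^(2 + 1) + 2^2 + 2 ↦ 3^(3 + 1) + 3^3 + 3|_3 = 111 ⇒ 110
(1) 110|_3 = 3^(3 + 1) + 3^3 + 2 ↦ 4^(4 + 1) + 4^4 + 2|_4 = 1282 ⇒ 1281
(2) 1281|_4 = 4^(4 + 1) + 4^4 + 1 ↦ 5^(5 + 1) + 5^5 + 1|_5 = 18751 ⇒ 18750
(3) 18750|_5 = 5^(5 + 1) + 5^5 ↦ 6^(6 + 1) + 6^6|_6 = 326592 ⇒ 326591
(4) 326591|_6 = 6^(6 + 1) + 5·6^5 + 5·6^4 + 5·6^3 + 5·6^2 + 5·6 + 5 ↦ 7^(7 + 1) + 5·7^5 + 5·7^4 + 5·7^3 + 5·7^2 + 5·7 + 5|_7 = 5862841 ⇒ 5862840
(5) 5862840|_7 = 7^(7 + 1) + 5·7^5 + 5·7^4 + 5·7^3 + 5·7^2 + 5·7 + 4 ↦ 8^(8 + 1) + 5·8^5 + 5·8^4 + 5·8^3 + 5·8^2 + 5·8 + 4|_8 = 134404972 ⇒ 134404971

128542131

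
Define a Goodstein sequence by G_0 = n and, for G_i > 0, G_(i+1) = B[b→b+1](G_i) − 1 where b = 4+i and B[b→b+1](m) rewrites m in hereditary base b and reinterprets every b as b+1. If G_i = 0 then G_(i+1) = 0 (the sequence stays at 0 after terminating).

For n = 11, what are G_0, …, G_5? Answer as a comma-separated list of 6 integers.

11, 12, 13, 14, 15, 15

(0) 11|_4 = 2·4 + 3 ↦ 2·5 + 3|_5 = 13 ⇒ 12
(1) 12|_5 = 2·5 + 2 ↦ 2·6 + 2|_6 = 14 ⇒ 13
(2) 13|_6 = 2·6 + 1 ↦ 2·7 + 1|_7 = 15 ⇒ 14
(3) 14|_7 = 2·7 ↦ 2·8|_8 = 16 ⇒ 15
(4) 15|_8 = 8 + 7 ↦ 9 + 7|_9 = 16 ⇒ 15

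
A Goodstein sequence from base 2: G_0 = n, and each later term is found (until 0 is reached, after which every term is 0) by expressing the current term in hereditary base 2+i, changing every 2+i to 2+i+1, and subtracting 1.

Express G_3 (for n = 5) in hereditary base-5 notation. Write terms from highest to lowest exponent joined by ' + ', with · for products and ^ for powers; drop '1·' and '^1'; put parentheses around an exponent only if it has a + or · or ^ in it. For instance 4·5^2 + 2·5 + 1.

G_0=5  [base 2] 2^2 + 1  →[2↦3]→  3^3 + 1 = 28  −1 ⇒ G_1=27
G_1=27  [base 3] 3^3  →[3↦4]→  4^4 = 256  −1 ⇒ G_2=255
G_2=255  [base 4] 3·4^3 + 3·4^2 + 3·4 + 3  →[4↦5]→  3·5^3 + 3·5^2 + 3·5 + 3 = 468  −1 ⇒ G_3=467
G_3=467  [base 5] 3·5^3 + 3·5^2 + 3·5 + 2  →[5↦6]→  3·6^3 + 3·6^2 + 3·6 + 2 = 776  −1 ⇒ G_4=775

3·5^3 + 3·5^2 + 3·5 + 2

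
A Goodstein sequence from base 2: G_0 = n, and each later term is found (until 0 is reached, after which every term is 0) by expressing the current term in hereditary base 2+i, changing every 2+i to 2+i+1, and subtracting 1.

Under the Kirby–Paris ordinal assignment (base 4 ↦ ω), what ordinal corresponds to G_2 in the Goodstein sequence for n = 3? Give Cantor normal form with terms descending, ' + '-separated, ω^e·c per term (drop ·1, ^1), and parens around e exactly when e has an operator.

base 2: 3 = 2 + 1; at 3: 3 + 1 = 4; next = 3
base 3: 3 = 3; at 4: 4 = 4; next = 3

3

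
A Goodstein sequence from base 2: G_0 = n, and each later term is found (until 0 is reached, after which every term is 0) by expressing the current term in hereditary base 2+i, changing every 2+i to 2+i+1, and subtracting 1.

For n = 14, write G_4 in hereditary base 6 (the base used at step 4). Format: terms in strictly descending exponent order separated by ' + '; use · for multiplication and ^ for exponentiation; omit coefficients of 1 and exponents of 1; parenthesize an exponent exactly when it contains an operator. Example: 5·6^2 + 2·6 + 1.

[0] 14 ≡ 2^(2 + 1) + 2^2 + 2 (base 2). Lift 3: 111. −1: 110.
[1] 110 ≡ 3^(3 + 1) + 3^3 + 2 (base 3). Lift 4: 1282. −1: 1281.
[2] 1281 ≡ 4^(4 + 1) + 4^4 + 1 (base 4). Lift 5: 18751. −1: 18750.
[3] 18750 ≡ 5^(5 + 1) + 5^5 (base 5). Lift 6: 326592. −1: 326591.
[4] 326591 ≡ 6^(6 + 1) + 5·6^5 + 5·6^4 + 5·6^3 + 5·6^2 + 5·6 + 5 (base 6). Lift 7: 5862841. −1: 5862840.

6^(6 + 1) + 5·6^5 + 5·6^4 + 5·6^3 + 5·6^2 + 5·6 + 5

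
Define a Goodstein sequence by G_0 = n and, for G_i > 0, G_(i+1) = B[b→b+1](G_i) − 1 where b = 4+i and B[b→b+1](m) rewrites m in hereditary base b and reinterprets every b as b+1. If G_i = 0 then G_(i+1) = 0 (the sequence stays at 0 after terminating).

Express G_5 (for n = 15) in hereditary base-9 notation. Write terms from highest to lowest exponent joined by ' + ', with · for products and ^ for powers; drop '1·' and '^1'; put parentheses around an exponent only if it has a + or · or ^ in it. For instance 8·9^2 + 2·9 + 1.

[0] 15 ≡ 3·4 + 3 (base 4). Lift 5: 18. −1: 17.
[1] 17 ≡ 3·5 + 2 (base 5). Lift 6: 20. −1: 19.
[2] 19 ≡ 3·6 + 1 (base 6). Lift 7: 22. −1: 21.
[3] 21 ≡ 3·7 (base 7). Lift 8: 24. −1: 23.
[4] 23 ≡ 2·8 + 7 (base 8). Lift 9: 25. −1: 24.
[5] 24 ≡ 2·9 + 6 (base 9). Lift 10: 26. −1: 25.

2·9 + 6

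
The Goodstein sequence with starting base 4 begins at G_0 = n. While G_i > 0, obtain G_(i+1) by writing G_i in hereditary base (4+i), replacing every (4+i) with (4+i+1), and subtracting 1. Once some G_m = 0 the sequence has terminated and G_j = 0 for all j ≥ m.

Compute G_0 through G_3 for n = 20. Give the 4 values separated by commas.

20, 29, 39, 51

20 —HB4→ 4^2 + 4 —bump→ 5^2 + 5 = 30 —(−1)→ 29
29 —HB5→ 5^2 + 4 —bump→ 6^2 + 4 = 40 —(−1)→ 39
39 —HB6→ 6^2 + 3 —bump→ 7^2 + 3 = 52 —(−1)→ 51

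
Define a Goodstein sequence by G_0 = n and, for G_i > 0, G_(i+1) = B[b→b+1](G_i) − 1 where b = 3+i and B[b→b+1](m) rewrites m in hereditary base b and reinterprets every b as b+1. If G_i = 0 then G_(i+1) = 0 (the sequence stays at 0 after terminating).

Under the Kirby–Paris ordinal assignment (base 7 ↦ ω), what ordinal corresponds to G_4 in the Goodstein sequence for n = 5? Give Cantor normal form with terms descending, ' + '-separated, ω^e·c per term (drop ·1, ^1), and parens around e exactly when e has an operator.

4

(0) 5|_3 = 3 + 2 ↦ 4 + 2|_4 = 6 ⇒ 5
(1) 5|_4 = 4 + 1 ↦ 5 + 1|_5 = 6 ⇒ 5
(2) 5|_5 = 5 ↦ 6|_6 = 6 ⇒ 5
(3) 5|_6 = 5 ↦ 5|_7 = 5 ⇒ 4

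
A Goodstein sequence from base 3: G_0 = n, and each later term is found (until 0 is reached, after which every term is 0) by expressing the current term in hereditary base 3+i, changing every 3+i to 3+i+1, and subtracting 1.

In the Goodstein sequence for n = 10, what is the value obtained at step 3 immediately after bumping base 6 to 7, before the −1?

10 —HB3→ 3^2 + 1 —bump→ 4^2 + 1 = 17 —(−1)→ 16
16 —HB4→ 4^2 —bump→ 5^2 = 25 —(−1)→ 24
24 —HB5→ 4·5 + 4 —bump→ 4·6 + 4 = 28 —(−1)→ 27
27 —HB6→ 4·6 + 3 —bump→ 4·7 + 3 = 31 —(−1)→ 30

31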